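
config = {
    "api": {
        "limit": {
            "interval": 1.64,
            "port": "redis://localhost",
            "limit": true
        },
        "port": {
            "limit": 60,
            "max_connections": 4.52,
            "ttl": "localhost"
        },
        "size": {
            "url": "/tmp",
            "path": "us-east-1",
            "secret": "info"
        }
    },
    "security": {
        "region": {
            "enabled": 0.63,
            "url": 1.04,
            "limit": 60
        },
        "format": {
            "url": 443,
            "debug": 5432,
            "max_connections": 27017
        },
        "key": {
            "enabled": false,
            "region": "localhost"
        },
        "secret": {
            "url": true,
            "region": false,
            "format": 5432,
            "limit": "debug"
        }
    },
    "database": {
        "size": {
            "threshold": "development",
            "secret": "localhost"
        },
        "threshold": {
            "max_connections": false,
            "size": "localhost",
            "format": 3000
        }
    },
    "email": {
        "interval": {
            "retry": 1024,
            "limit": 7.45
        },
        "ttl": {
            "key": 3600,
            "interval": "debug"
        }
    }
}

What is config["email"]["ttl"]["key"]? 3600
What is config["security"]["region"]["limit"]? 60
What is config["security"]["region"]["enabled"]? 0.63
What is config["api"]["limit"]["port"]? "redis://localhost"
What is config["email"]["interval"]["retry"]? 1024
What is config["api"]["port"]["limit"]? 60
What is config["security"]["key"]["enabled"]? False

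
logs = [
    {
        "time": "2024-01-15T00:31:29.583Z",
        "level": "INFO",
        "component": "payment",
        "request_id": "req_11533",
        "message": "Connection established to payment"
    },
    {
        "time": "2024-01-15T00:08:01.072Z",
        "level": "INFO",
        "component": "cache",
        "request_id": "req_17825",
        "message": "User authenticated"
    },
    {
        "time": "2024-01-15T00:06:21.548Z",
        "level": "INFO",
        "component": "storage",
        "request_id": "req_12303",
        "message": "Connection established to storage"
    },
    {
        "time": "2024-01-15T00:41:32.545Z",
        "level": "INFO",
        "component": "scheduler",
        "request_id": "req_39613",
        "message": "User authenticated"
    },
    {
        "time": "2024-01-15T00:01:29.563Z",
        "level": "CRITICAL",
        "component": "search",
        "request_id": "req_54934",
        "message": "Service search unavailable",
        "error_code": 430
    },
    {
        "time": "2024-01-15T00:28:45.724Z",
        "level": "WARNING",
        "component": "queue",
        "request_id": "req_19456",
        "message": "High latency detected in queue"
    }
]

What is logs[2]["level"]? "INFO"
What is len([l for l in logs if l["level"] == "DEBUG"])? 0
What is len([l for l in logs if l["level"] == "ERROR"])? 0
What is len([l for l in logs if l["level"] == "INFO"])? 4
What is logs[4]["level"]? "CRITICAL"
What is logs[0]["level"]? "INFO"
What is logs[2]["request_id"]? "req_12303"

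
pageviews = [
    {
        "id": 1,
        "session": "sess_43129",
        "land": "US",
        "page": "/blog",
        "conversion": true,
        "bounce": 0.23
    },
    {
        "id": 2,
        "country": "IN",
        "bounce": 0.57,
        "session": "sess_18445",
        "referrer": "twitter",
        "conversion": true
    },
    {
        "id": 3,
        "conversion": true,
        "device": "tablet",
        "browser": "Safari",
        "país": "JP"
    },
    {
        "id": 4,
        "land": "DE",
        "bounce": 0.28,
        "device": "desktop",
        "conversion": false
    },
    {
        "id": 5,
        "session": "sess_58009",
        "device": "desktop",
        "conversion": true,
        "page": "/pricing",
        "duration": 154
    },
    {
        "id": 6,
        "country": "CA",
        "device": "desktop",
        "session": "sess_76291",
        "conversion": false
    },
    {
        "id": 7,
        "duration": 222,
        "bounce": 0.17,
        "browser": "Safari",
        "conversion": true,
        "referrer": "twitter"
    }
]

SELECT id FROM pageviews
[1, 2, 3, 4, 5, 6, 7]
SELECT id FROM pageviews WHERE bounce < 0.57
[1, 4, 7]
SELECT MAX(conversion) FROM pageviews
True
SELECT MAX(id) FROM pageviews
7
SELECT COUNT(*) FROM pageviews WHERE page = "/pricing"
1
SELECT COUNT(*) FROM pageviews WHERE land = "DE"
1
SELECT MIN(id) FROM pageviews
1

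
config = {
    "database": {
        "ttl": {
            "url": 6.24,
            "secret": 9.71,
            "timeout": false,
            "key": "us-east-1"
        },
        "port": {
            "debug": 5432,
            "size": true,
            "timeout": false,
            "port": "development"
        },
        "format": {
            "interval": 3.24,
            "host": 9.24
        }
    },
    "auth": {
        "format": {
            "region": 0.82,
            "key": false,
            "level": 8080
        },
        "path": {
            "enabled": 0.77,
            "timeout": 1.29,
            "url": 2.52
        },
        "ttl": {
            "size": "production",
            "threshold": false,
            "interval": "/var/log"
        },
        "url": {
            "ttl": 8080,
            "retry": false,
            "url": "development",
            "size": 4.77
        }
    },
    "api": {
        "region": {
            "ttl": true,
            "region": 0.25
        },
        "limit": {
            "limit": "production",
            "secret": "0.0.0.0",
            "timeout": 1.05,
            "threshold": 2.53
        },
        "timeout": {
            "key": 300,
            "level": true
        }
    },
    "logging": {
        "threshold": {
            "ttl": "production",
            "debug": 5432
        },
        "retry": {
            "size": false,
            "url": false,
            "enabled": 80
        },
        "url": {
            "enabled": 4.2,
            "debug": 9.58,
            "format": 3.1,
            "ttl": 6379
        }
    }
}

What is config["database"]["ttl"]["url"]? 6.24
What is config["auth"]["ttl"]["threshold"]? False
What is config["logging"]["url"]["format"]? 3.1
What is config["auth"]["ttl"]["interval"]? "/var/log"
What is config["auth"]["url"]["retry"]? False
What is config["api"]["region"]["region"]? 0.25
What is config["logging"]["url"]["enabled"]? 4.2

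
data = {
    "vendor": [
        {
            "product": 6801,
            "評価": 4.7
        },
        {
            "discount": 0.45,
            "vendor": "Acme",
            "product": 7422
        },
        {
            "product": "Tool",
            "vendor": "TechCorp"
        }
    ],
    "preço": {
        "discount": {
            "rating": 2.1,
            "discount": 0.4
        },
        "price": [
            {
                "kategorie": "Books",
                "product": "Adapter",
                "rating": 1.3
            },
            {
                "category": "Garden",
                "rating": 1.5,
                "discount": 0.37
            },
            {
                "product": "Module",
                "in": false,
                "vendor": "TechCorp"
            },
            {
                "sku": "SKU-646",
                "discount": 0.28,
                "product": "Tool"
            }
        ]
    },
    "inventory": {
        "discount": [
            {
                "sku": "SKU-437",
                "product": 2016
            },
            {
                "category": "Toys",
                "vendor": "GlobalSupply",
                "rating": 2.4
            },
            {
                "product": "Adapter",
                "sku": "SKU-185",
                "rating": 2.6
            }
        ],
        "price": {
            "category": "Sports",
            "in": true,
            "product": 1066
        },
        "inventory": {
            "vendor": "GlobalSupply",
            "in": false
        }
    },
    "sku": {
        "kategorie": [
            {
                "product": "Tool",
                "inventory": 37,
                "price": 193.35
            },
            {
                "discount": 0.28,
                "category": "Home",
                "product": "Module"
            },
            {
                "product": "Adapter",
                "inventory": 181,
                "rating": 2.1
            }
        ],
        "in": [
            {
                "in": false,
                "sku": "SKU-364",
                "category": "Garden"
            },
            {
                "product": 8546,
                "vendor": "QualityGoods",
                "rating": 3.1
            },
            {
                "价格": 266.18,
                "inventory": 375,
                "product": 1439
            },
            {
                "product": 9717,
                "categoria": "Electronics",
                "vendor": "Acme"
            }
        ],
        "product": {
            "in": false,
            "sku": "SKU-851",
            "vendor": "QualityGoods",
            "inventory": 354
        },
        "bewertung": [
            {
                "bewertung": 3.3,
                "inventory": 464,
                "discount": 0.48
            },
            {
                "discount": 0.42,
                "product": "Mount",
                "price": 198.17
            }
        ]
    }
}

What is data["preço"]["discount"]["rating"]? 2.1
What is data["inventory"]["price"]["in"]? True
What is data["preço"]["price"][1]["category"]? "Garden"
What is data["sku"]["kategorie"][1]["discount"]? 0.28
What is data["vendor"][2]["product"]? "Tool"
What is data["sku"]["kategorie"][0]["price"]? 193.35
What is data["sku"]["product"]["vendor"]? "QualityGoods"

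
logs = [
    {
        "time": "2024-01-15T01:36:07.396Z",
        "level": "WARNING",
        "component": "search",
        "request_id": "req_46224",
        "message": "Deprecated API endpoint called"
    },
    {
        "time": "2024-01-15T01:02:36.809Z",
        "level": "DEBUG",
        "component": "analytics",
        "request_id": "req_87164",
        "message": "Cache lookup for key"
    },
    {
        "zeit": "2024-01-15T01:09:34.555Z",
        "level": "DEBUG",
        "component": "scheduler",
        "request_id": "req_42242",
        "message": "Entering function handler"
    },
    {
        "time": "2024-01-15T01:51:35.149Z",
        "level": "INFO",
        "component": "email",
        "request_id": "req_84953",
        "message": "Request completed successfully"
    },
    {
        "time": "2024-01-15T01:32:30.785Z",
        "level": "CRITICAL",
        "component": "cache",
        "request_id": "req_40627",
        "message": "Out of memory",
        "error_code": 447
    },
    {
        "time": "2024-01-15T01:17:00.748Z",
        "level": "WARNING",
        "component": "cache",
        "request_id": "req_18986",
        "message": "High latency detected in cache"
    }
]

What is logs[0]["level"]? "WARNING"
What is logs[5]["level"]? "WARNING"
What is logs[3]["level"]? "INFO"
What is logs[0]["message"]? "Deprecated API endpoint called"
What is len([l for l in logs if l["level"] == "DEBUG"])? 2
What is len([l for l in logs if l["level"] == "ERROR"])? 0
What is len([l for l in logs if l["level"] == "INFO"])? 1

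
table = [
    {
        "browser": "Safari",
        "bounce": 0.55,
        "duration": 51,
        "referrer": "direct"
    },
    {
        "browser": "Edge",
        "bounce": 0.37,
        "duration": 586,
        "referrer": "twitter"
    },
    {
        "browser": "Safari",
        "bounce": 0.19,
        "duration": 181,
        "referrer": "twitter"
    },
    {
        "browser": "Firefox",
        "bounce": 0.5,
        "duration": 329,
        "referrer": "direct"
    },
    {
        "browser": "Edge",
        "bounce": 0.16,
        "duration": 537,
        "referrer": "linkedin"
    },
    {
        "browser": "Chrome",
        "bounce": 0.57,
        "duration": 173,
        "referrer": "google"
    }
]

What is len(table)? 6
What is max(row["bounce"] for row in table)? 0.57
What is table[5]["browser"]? "Chrome"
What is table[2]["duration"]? 181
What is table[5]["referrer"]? "google"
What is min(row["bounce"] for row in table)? 0.16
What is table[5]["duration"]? 173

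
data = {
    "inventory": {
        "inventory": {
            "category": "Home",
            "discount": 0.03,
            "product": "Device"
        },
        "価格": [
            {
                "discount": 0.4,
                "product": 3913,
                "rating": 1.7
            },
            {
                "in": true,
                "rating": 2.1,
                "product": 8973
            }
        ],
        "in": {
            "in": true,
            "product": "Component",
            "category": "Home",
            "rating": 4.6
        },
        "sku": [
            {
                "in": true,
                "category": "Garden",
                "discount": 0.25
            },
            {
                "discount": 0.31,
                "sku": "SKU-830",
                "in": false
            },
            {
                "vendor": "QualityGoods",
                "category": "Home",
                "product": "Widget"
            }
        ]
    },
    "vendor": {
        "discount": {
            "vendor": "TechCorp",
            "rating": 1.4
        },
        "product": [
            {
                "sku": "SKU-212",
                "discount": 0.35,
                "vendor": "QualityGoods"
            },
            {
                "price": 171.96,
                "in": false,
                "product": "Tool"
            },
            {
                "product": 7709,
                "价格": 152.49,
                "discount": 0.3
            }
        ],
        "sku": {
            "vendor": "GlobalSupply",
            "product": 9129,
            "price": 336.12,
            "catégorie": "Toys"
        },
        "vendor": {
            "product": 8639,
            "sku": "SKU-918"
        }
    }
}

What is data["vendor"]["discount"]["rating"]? 1.4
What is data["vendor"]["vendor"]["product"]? 8639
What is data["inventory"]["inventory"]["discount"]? 0.03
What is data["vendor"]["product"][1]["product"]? "Tool"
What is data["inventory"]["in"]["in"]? True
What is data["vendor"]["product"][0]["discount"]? 0.35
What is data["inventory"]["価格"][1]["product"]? 8973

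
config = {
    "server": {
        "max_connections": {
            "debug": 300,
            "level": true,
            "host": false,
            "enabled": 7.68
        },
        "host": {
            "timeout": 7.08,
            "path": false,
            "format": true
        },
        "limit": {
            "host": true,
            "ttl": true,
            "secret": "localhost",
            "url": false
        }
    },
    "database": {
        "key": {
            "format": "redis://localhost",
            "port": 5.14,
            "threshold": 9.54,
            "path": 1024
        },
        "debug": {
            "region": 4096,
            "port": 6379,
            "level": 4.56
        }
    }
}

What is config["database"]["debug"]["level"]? 4.56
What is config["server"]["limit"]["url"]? False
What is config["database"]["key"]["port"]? 5.14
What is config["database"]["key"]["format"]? "redis://localhost"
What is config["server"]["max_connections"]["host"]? False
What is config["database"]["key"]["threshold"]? 9.54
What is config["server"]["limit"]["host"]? True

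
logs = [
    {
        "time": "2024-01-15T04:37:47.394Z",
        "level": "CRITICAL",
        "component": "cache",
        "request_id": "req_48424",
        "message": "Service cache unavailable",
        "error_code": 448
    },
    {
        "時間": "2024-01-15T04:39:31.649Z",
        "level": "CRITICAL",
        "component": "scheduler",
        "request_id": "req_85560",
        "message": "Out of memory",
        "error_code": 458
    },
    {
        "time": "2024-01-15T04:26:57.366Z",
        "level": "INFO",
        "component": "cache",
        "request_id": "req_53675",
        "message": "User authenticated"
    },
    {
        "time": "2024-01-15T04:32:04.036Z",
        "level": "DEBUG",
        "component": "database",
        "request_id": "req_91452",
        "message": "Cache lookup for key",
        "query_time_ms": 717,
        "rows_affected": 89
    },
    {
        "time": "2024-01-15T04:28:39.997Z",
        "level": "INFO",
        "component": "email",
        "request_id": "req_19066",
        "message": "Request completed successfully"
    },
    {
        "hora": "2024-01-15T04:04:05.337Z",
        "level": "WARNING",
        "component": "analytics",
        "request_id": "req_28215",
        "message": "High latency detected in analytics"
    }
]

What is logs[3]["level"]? "DEBUG"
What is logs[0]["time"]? "2024-01-15T04:37:47.394Z"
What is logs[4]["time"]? "2024-01-15T04:28:39.997Z"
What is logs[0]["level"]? "CRITICAL"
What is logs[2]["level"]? "INFO"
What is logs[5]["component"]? "analytics"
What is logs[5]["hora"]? "2024-01-15T04:04:05.337Z"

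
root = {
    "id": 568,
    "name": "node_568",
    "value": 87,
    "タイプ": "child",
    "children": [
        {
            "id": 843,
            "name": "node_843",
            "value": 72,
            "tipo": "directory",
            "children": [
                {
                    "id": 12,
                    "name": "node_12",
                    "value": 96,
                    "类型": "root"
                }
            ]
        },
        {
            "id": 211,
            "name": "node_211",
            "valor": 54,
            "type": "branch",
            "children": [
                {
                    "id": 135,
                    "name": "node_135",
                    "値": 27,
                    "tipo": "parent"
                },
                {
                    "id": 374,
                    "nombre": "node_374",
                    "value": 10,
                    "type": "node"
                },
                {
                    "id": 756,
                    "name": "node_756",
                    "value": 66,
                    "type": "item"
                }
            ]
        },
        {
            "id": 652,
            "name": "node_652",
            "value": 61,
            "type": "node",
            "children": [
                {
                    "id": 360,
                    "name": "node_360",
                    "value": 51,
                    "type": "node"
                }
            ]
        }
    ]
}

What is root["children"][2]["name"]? "node_652"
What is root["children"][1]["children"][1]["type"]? "node"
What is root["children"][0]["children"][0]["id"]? 12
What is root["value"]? 87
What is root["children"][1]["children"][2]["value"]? 66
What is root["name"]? "node_568"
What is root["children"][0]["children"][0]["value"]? 96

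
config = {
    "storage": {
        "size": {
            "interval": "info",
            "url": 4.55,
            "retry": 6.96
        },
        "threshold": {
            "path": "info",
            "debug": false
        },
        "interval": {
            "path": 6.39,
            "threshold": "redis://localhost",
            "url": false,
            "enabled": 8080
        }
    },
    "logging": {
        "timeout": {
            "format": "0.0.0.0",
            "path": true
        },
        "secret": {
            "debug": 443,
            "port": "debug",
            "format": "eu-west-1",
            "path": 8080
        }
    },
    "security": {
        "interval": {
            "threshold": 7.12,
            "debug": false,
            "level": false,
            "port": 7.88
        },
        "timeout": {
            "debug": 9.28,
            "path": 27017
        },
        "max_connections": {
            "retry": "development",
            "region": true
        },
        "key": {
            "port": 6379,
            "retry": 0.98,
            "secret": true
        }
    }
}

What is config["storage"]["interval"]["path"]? 6.39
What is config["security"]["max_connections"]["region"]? True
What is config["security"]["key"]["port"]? 6379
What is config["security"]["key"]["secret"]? True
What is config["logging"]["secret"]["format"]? "eu-west-1"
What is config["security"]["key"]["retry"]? 0.98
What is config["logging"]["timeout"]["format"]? "0.0.0.0"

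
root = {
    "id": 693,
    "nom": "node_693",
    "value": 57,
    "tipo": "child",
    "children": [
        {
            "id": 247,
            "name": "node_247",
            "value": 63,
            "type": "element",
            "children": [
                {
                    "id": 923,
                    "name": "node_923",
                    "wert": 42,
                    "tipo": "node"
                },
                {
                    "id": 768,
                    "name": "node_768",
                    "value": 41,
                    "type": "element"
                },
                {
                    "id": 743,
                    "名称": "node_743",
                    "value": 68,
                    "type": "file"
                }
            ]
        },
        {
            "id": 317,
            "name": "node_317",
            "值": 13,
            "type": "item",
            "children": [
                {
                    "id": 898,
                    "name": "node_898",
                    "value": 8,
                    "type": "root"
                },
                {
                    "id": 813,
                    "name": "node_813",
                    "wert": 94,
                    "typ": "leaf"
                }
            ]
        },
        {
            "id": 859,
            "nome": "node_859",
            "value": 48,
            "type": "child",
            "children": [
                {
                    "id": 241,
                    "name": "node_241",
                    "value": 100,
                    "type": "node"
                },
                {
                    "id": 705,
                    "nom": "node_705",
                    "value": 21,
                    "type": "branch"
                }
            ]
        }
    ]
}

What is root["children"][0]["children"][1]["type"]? "element"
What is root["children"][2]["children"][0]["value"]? 100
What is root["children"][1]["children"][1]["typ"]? "leaf"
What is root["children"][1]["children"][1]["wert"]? 94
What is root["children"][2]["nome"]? "node_859"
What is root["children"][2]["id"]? 859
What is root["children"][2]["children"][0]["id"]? 241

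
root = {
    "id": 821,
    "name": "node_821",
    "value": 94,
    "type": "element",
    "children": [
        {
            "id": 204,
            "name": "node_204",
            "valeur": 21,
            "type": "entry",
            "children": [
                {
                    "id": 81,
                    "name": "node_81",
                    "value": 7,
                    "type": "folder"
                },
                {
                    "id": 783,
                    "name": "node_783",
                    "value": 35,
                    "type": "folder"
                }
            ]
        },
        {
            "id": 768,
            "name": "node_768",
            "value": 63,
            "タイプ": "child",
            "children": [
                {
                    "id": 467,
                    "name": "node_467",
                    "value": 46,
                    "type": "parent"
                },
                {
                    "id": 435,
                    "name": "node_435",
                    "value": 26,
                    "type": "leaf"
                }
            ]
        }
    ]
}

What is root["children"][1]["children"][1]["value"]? 26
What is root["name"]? "node_821"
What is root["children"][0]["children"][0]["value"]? 7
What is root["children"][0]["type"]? "entry"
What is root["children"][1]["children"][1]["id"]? 435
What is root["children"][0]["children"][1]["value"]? 35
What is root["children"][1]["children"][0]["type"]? "parent"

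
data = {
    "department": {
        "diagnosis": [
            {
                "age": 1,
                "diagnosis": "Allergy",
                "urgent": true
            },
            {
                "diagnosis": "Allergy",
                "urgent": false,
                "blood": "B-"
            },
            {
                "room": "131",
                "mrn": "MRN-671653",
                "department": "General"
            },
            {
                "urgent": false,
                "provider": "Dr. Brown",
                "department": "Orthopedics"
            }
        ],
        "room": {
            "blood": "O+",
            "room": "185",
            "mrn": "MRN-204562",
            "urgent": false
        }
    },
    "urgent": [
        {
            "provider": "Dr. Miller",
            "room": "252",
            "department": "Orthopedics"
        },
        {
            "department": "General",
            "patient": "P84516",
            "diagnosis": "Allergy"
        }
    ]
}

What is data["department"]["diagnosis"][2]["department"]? "General"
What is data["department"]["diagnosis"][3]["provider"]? "Dr. Brown"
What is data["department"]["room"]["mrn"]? "MRN-204562"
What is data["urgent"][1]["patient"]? "P84516"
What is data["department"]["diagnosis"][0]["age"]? 1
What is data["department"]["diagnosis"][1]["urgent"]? False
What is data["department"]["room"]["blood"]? "O+"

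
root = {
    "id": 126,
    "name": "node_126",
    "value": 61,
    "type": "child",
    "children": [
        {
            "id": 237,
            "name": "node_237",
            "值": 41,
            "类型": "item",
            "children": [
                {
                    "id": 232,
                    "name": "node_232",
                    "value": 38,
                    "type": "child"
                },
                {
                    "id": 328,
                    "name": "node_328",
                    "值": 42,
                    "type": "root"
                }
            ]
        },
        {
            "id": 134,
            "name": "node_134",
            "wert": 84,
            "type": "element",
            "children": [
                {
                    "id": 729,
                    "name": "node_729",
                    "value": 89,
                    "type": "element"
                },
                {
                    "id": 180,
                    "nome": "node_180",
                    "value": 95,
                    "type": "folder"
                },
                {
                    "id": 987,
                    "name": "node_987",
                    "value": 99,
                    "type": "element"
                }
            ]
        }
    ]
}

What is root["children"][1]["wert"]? 84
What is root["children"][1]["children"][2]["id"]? 987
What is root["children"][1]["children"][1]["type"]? "folder"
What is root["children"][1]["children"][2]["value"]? 99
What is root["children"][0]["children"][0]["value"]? 38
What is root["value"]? 61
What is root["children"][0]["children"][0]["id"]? 232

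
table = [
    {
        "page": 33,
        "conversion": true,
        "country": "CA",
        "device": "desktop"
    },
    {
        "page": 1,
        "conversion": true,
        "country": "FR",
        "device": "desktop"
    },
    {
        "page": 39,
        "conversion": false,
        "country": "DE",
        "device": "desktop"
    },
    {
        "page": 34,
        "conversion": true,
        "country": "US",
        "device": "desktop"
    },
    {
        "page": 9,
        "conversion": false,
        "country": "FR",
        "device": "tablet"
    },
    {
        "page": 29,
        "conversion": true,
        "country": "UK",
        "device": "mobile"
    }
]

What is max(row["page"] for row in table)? 39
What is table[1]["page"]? 1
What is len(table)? 6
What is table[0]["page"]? 33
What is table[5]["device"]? "mobile"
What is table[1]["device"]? "desktop"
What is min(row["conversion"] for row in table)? False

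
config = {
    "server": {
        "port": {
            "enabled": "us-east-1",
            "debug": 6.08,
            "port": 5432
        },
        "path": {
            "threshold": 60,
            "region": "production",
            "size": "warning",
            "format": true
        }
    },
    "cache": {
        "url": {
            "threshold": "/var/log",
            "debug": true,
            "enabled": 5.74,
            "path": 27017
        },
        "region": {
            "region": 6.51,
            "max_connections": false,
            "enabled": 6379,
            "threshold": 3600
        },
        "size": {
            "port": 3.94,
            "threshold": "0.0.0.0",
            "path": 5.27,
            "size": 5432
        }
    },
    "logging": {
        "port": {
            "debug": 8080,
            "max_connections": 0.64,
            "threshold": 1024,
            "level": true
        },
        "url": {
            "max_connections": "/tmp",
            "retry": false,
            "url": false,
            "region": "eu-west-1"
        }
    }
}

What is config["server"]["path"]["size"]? "warning"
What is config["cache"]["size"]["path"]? 5.27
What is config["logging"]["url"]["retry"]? False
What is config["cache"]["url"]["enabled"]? 5.74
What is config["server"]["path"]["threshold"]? 60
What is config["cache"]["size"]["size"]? 5432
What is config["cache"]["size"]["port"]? 3.94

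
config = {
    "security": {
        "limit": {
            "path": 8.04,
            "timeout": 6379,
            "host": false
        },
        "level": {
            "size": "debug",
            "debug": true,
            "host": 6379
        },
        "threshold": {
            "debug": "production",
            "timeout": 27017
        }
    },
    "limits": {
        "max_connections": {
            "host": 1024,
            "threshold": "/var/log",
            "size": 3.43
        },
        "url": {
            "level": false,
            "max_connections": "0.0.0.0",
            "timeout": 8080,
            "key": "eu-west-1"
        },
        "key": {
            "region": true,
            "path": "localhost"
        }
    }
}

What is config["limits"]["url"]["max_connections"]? "0.0.0.0"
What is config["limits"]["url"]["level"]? False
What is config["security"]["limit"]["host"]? False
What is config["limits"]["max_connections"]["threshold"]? "/var/log"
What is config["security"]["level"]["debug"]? True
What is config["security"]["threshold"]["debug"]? "production"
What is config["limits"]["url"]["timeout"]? 8080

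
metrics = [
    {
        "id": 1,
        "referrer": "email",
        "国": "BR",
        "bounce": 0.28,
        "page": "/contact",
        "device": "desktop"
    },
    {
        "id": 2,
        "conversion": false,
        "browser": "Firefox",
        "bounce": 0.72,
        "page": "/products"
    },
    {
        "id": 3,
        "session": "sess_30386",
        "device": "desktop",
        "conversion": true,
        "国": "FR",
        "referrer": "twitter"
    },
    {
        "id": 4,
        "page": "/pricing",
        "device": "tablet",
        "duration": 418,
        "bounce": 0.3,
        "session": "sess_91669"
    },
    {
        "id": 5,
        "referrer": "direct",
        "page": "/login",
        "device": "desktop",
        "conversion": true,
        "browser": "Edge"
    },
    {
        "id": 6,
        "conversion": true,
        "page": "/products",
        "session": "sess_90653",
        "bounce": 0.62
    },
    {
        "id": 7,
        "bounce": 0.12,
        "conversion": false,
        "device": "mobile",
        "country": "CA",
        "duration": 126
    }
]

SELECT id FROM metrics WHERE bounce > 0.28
[2, 4, 6]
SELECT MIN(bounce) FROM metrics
0.12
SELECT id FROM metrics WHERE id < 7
[1, 2, 3, 4, 5, 6]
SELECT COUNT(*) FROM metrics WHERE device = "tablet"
1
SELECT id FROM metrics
[1, 2, 3, 4, 5, 6, 7]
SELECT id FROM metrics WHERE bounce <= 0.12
[7]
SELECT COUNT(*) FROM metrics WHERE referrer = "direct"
1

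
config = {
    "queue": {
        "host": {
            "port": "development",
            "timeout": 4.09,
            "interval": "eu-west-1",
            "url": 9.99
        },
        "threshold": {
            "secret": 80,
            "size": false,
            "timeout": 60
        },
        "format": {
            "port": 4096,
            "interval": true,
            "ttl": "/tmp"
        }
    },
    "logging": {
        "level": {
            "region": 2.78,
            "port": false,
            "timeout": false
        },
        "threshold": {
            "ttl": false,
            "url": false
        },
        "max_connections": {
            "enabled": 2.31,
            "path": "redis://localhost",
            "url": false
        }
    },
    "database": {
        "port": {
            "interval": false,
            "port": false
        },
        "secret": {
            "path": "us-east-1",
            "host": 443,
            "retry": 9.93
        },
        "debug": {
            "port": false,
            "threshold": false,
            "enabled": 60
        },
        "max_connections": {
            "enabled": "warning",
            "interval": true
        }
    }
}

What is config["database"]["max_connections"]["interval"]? True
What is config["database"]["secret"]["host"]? 443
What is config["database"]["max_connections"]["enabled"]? "warning"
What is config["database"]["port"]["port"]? False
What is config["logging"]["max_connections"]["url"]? False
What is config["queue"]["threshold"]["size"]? False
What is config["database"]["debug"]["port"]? False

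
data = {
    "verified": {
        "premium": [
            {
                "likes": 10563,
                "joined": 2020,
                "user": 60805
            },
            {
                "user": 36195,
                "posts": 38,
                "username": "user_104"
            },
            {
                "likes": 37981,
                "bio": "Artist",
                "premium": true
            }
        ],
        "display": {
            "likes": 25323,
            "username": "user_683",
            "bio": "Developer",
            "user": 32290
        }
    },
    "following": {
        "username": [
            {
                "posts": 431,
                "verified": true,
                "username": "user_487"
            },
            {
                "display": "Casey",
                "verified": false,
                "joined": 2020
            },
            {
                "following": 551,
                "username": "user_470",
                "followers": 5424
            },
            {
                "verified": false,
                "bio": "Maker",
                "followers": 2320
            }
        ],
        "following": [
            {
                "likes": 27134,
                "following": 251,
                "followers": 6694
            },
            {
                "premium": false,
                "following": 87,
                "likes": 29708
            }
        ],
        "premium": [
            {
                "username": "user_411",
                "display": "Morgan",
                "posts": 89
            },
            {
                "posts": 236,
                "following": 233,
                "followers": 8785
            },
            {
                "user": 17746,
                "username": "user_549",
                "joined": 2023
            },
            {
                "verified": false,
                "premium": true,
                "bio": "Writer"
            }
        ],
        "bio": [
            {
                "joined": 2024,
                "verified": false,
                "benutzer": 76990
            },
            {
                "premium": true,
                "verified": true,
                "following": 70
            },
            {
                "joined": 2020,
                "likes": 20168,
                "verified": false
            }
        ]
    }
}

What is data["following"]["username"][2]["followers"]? 5424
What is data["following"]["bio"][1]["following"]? 70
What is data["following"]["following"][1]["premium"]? False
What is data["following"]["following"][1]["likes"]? 29708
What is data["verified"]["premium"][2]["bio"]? "Artist"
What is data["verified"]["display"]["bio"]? "Developer"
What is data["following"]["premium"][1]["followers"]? 8785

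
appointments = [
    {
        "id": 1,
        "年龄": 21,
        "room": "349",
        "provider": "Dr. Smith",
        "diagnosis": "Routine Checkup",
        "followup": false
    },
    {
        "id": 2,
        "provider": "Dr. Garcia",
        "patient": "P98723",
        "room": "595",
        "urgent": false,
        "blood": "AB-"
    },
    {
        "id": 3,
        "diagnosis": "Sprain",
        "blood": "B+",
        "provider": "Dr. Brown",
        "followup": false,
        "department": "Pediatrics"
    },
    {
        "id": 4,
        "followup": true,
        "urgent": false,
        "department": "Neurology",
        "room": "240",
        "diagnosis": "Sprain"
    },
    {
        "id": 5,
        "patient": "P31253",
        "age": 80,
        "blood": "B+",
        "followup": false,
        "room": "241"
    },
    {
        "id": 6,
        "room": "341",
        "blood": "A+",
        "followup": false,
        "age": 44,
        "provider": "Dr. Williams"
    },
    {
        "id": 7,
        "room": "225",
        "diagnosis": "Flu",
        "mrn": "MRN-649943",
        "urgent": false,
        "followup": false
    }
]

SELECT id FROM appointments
[1, 2, 3, 4, 5, 6, 7]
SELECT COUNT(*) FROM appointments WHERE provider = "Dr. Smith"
1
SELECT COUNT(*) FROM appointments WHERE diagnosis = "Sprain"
2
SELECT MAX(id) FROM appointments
7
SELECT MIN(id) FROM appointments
1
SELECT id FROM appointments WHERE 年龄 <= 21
[1]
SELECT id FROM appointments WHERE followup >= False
[1, 3, 4, 5, 6, 7]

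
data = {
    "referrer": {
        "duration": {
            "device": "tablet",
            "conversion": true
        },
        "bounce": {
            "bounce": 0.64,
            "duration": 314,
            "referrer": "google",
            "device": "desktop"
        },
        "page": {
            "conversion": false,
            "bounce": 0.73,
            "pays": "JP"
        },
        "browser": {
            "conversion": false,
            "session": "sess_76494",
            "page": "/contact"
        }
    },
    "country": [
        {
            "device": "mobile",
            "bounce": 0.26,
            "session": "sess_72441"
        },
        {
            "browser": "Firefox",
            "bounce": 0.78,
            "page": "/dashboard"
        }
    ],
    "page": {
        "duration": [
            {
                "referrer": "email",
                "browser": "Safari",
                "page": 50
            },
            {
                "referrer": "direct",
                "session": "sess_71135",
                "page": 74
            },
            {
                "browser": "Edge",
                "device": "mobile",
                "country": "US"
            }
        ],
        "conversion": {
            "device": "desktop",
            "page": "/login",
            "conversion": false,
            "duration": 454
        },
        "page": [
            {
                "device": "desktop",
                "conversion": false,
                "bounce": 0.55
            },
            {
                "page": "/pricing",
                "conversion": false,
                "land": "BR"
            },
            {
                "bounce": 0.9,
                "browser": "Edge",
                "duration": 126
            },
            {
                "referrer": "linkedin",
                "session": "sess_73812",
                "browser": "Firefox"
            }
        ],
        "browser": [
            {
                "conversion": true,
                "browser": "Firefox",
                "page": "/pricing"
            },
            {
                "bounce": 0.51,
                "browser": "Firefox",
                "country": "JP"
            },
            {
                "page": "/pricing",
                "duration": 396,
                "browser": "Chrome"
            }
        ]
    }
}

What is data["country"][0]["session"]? "sess_72441"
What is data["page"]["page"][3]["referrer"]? "linkedin"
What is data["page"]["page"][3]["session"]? "sess_73812"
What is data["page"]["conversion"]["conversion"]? False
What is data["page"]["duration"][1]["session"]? "sess_71135"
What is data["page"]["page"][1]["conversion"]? False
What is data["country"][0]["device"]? "mobile"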